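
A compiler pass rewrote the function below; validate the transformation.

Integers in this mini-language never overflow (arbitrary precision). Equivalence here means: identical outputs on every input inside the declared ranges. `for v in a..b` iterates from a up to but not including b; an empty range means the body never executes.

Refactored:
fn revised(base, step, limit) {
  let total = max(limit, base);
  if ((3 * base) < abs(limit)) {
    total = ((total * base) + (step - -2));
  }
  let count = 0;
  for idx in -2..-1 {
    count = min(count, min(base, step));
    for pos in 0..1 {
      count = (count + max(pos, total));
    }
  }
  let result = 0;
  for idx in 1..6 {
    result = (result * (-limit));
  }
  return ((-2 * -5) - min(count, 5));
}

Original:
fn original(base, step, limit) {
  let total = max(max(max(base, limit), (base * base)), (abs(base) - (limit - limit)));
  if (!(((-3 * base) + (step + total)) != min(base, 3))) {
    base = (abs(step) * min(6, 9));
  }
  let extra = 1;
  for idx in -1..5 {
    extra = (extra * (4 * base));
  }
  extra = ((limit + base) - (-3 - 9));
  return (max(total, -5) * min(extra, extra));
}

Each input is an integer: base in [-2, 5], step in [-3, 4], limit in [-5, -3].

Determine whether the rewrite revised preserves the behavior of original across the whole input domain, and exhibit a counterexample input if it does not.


There is a counterexample at base=-2, step=-3, limit=-5: 20 on one side, 10 on the other.
original: total := 4 | (!(((-3 * base) + (step + total)) != min(base, 3))): false | extra := 1 | iter idx=-1: | extra := -8 | iter idx=0: | extra := 64 | iter idx=1: | extra := -512 | iter idx=2: | extra := 4096 | iter idx=3: | extra := -32768 | iter idx=4: | extra := 262144 | extra := 5 | result 20
revised: total := -2 | ((3 * base) < abs(limit)): true | total := 3 | count := 0 | iter idx=-2: | count := -3 | iter pos=0: | count := 0 | result := 0 | iter idx=1: | result := 0 | iter idx=2: | result := 0 | iter idx=3: | result := 0 | iter idx=4: | result := 0 | iter idx=5: | result := 0 | result 10
verdict: not equivalent; witness: base=-2, step=-3, limit=-5


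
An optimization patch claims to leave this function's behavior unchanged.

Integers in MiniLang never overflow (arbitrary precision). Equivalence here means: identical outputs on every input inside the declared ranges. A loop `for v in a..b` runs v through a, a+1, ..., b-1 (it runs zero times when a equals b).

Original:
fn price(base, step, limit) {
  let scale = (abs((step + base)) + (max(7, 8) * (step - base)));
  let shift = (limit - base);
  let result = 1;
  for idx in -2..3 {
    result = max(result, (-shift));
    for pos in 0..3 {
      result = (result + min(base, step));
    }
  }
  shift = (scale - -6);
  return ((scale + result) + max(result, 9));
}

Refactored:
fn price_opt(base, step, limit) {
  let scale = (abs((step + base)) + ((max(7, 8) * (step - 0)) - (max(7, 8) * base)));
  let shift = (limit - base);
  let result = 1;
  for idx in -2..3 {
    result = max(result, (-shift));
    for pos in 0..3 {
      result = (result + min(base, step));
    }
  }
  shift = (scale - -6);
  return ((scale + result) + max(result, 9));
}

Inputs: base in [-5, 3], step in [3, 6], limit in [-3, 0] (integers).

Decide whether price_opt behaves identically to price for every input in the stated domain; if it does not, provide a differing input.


Comparing the listings, the differences include: min/max/abs usage differs; arithmetic usage differs; constant usage differs.
Spot check at base=-3, step=5, limit=-2 — price: scale becomes 66; next shift becomes 1; next result becomes 1; next at idx=-2:; next result becomes 1; next at pos=0:; next result becomes -2; next at pos=1:; next result becomes -5; next at pos=2:; next result becomes -8; next at idx=-1:; next result becomes -1; next at pos=0:; next result becomes -4; next at pos=1:; next result becomes -7; next at pos=2:; next result becomes -10; next at idx=0:; next result becomes -1; next at pos=0:; next result becomes -4; next at pos=1:; next result becomes -7; next at pos=2:; next result becomes -10; next at idx=1:; next result becomes -1; next at pos=0:; next result becomes -4; next at pos=1:; next result becomes -7; next at pos=2:; next result becomes -10; next at idx=2:; next result becomes -1; next at pos=0:; next result becomes -4; next at pos=1:; next result becomes -7; next at pos=2:; next result becomes -10; next shift becomes 72; next final value 65. price_opt: scale becomes 66; next shift becomes 1; next result becomes 1; next at idx=-2:; next result becomes 1; next at pos=0:; next result becomes -2; next at pos=1:; next result becomes -5; next at pos=2:; next result becomes -8; next at idx=-1:; next result becomes -1; next at pos=0:; next result becomes -4; next at pos=1:; next result becomes -7; next at pos=2:; next result becomes -10; next at idx=0:; next result becomes -1; next at pos=0:; next result becomes -4; next at pos=1:; next result becomes -7; next at pos=2:; next result becomes -10; next at idx=1:; next result becomes -1; next at pos=0:; next result becomes -4; next at pos=1:; next result becomes -7; next at pos=2:; next result becomes -10; next at idx=2:; next result becomes -1; next at pos=0:; next result becomes -4; next at pos=1:; next result becomes -7; next at pos=2:; next result becomes -10; next shift becomes 72; next final value 65. Both give 65.
Checked all 144 inputs in the declared domain: the outputs agree on every one.
verdict: equivalent


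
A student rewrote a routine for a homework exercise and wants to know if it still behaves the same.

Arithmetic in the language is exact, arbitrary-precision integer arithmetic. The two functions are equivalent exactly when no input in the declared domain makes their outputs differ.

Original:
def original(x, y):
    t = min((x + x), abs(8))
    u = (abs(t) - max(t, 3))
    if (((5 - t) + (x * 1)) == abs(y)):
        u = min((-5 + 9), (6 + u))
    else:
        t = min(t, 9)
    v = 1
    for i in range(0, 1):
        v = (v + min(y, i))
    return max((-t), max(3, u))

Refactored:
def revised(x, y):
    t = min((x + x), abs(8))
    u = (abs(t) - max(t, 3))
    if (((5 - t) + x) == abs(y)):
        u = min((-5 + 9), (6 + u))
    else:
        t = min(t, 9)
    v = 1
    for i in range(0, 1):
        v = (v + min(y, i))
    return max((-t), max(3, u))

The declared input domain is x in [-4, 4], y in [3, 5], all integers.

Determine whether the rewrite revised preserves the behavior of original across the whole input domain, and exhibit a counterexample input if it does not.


The two versions differ — the changes include arithmetic usage differs, and constant usage differs.
One worked example (x=1, y=5) — original: t becomes 2; next u becomes -1; next (((5 - t) + (x * 1)) == abs(y)) evaluates to false; next t becomes 2; next v becomes 1; next at i=0:; next v becomes 1; next final value 3; revised: t becomes 2; next u becomes -1; next (((5 - t) + x) == abs(y)) evaluates to false; next t becomes 2; next v becomes 1; next at i=0:; next v becomes 1; next final value 3; agreement on 3.
Across all 27 domain points the two functions coincide.
verdict: equivalent


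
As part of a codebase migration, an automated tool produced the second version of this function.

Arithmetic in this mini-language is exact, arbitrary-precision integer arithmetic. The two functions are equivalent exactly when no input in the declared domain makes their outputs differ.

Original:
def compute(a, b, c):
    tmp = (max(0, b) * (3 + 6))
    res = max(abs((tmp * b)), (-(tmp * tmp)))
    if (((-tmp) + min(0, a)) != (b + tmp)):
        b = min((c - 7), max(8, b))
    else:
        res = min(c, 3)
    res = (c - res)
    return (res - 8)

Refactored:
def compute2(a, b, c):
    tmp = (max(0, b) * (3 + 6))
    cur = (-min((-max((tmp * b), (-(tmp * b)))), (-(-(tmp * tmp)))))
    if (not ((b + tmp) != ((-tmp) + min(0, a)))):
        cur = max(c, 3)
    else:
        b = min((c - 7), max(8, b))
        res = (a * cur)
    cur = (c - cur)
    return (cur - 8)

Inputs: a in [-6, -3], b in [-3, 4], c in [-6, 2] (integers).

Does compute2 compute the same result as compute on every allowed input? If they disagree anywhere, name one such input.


Run the pair on a=-3, b=-3, c=-6.
compute: tmp = 0; res = 0; (((-tmp) + min(0, a)) != (b + tmp)) -> false; res = -6; res = 0; return -8
compute2: tmp = 0; cur = 0; (not ((b + tmp) != ((-tmp) + min(0, a)))) -> true; cur = 3; cur = -9; return -17
-8 and -17 differ, so these are not the same function on this domain.
verdict: not equivalent; witness: a=-3, b=-3, c=-6


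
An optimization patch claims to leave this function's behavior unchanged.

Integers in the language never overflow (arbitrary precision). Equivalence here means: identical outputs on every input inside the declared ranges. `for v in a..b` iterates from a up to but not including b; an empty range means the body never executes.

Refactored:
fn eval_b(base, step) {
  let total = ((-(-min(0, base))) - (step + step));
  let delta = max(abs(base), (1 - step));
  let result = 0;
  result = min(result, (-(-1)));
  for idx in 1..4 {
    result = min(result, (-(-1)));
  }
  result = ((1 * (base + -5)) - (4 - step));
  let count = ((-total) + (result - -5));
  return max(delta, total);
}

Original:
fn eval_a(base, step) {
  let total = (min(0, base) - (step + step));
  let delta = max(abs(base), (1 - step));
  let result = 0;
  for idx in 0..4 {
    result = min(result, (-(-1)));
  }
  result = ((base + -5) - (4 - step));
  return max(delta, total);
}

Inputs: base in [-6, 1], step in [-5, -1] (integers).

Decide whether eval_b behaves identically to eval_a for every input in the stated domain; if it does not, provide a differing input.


Reading the diff, among the changes: min/max/abs usage differs, loop structure differs, constant usage differs, statement counts differ, local variable names differ, arithmetic usage differs.
As a probe, take base=-3, step=-2: eval_a runs total := 1 | delta := 3 | result := 0 | iter idx=0: | result := 0 | iter idx=1: | result := 0 | iter idx=2: | result := 0 | iter idx=3: | result := 0 | result := -14 | result 3; eval_b runs total := 1 | delta := 3 | result := 0 | result := 0 | iter idx=1: | result := 0 | iter idx=2: | result := 0 | iter idx=3: | result := 0 | result := -14 | count := -10 | result 3; both end at 3.
Every one of the 40 inputs gives matching results.
verdict: equivalent


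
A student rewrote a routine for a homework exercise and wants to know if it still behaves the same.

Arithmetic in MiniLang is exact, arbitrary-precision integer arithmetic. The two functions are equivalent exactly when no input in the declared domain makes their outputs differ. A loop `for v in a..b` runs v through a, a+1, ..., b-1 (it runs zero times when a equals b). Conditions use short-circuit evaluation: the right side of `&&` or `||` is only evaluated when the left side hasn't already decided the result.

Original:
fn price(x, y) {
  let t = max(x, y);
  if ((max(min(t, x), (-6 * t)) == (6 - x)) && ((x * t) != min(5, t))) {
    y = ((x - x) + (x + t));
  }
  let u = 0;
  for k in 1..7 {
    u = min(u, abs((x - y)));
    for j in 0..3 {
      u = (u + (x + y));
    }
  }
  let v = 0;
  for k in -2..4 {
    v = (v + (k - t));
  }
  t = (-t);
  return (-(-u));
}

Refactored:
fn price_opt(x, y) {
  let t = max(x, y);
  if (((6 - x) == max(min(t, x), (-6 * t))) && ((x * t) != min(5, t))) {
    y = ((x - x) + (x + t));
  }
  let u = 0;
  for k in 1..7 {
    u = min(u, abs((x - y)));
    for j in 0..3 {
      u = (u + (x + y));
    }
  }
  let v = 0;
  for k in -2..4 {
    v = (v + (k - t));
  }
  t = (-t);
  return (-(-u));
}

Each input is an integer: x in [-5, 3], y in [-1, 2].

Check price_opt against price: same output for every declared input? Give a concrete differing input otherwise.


Side by side, the visible changes include: same computation, different form.
As a probe, take x=-3, y=0: price runs t := 0 | ((max(min(t, x), (-6 * t)) == (6 - x)) && ((x * t) != min(5, t))): false | u := 0 | iter k=1: | u := 0 | iter j=0: | u := -3 | iter j=1: | u := -6 | iter j=2: | u := -9 | iter k=2: | u := -9 | iter j=0: | u := -12 | iter j=1: | u := -15 | iter j=2: | u := -18 | iter k=3: | u := -18 | iter j=0: | u := -21 | iter j=1: | u := -24 | iter j=2: | u := -27 | iter k=4: | u := -27 | iter j=0: | u := -30 | iter j=1: | u := -33 | iter j=2: | u := -36 | iter k=5: | u := -36 | iter j=0: | u := -39 | iter j=1: | u := -42 | iter j=2: | u := -45 | iter k=6: | u := -45 | iter j=0: | u := -48 | iter j=1: | u := -51 | iter j=2: | u := -54 | v := 0 | iter k=-2: | v := -2 | iter k=-1: | v := -3 | iter k=0: | v := -3 | iter k=1: | v := -2 | iter k=2: | v := 0 | iter k=3: | v := 3 | t := 0 | result -54; price_opt runs t := 0 | (((6 - x) == max(min(t, x), (-6 * t))) && ((x * t) != min(5, t))): false | u := 0 | iter k=1: | u := 0 | iter j=0: | u := -3 | iter j=1: | u := -6 | iter j=2: | u := -9 | iter k=2: | u := -9 | iter j=0: | u := -12 | iter j=1: | u := -15 | iter j=2: | u := -18 | iter k=3: | u := -18 | iter j=0: | u := -21 | iter j=1: | u := -24 | iter j=2: | u := -27 | iter k=4: | u := -27 | iter j=0: | u := -30 | iter j=1: | u := -33 | iter j=2: | u := -36 | iter k=5: | u := -36 | iter j=0: | u := -39 | iter j=1: | u := -42 | iter j=2: | u := -45 | iter k=6: | u := -45 | iter j=0: | u := -48 | iter j=1: | u := -51 | iter j=2: | u := -54 | v := 0 | iter k=-2: | v := -2 | iter k=-1: | v := -3 | iter k=0: | v := -3 | iter k=1: | v := -2 | iter k=2: | v := 0 | iter k=3: | v := 3 | t := 0 | result -54; both end at -54.
Checked all 36 inputs in the declared domain: the outputs agree on every one.
verdict: equivalent


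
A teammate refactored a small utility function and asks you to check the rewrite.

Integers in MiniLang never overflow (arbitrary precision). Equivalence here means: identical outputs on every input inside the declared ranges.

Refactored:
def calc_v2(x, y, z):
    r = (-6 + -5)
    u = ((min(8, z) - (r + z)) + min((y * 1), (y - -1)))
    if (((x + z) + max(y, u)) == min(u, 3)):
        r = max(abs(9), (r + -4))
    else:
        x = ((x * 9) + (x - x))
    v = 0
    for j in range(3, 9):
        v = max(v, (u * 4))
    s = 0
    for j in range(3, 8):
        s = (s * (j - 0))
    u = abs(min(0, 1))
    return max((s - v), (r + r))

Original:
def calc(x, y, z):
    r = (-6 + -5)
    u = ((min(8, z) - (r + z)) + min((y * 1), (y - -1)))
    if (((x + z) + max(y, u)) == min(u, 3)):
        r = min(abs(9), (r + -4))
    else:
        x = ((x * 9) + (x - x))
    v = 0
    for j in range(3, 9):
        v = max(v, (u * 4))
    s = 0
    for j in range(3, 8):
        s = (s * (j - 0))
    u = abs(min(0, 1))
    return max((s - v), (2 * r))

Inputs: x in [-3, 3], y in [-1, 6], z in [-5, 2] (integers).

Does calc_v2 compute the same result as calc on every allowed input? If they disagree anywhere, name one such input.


The rewrite breaks on x=-3, y=-1, z=-4, where the results are -30 and 18.
calc: r becomes -11; next u becomes 10; next (((x + z) + max(y, u)) == min(u, 3)) evaluates to true; next r becomes -15; next v becomes 0; next at j=3:; next v becomes 40; next at j=4:; next v becomes 40; next at j=5:; next v becomes 40; next at j=6:; next v becomes 40; next at j=7:; next v becomes 40; next at j=8:; next v becomes 40; next s becomes 0; next at j=3:; next s becomes 0; next at j=4:; next s becomes 0; next at j=5:; next s becomes 0; next at j=6:; next s becomes 0; next at j=7:; next s becomes 0; next u becomes 0; next final value -30
calc_v2: r becomes -11; next u becomes 10; next (((x + z) + max(y, u)) == min(u, 3)) evaluates to true; next r becomes 9; next v becomes 0; next at j=3:; next v becomes 40; next at j=4:; next v becomes 40; next at j=5:; next v becomes 40; next at j=6:; next v becomes 40; next at j=7:; next v becomes 40; next at j=8:; next v becomes 40; next s becomes 0; next at j=3:; next s becomes 0; next at j=4:; next s becomes 0; next at j=5:; next s becomes 0; next at j=6:; next s becomes 0; next at j=7:; next s becomes 0; next u becomes 0; next final value 18
verdict: not equivalent; witness: x=-3, y=-1, z=-4


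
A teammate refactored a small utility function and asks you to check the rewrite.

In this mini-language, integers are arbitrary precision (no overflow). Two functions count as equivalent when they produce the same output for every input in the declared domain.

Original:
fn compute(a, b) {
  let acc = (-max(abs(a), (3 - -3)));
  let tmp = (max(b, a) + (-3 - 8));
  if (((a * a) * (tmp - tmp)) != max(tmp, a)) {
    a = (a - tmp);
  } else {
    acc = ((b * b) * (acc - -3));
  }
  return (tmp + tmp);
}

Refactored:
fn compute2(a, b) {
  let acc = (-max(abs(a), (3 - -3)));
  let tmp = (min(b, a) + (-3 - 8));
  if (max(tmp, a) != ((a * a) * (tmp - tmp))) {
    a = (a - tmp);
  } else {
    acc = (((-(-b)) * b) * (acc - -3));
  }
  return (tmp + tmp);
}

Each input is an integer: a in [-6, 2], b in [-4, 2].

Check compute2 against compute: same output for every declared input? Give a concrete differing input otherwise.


These are not equivalent — on a=-6, b=-4 the outputs split (-30 vs -34).
compute: acc becomes -6; next tmp becomes -15; next (((a * a) * (tmp - tmp)) != max(tmp, a)) evaluates to true; next a becomes 9; next final value -30
compute2: acc becomes -6; next tmp becomes -17; next (max(tmp, a) != ((a * a) * (tmp - tmp))) evaluates to true; next a becomes 11; next final value -34
verdict: not equivalent; witness: a=-6, b=-4


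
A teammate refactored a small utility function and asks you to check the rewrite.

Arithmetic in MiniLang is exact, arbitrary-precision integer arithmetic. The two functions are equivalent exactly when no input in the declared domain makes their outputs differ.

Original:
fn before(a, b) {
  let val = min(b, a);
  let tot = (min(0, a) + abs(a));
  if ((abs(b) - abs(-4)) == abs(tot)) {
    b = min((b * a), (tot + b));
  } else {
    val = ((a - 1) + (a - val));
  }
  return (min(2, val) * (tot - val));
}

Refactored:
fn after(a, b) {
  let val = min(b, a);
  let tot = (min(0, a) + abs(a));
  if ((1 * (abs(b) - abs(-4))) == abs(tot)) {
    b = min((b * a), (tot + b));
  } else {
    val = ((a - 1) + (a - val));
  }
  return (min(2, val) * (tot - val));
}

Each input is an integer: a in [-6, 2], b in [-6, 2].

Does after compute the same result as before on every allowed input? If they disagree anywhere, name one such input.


The two are interchangeable: arithmetic usage differs; also constant usage differs, and every declared input agrees.
Spot check at a=0, b=0 — before: val := 0 | tot := 0 | ((abs(b) - abs(-4)) == abs(tot)): false | val := -1 | result -1. after: val := 0 | tot := 0 | ((1 * (abs(b) - abs(-4))) == abs(tot)): false | val := -1 | result -1. Both give -1.
Across all 81 domain points the two functions coincide.
verdict: equivalent


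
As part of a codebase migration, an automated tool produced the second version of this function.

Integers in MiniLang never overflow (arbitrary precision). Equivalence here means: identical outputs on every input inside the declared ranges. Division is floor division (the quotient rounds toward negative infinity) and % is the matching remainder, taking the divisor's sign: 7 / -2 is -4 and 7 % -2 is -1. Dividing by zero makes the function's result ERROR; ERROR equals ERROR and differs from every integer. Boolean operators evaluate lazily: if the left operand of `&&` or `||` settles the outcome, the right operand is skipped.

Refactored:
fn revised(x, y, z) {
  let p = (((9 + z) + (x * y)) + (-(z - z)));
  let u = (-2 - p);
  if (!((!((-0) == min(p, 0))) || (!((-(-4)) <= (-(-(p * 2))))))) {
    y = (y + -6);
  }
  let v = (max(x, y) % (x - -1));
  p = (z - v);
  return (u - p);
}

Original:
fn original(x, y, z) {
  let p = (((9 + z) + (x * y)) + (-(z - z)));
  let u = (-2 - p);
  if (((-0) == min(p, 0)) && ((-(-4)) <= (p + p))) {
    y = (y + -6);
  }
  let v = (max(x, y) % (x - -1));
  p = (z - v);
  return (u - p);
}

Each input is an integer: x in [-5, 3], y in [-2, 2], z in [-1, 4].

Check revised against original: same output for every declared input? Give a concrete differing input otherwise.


The two versions differ — the changes include constant usage differs, boolean connective usage differs, arithmetic usage differs.
As a probe, take x=-4, y=2, z=1: original runs p becomes 2; next u becomes -4; next (((-0) == min(p, 0)) && ((-(-4)) <= (p + p))) evaluates to true; next y becomes -4; next v becomes -1; next p becomes 2; next final value -6; revised runs p becomes 2; next u becomes -4; next (!((!((-0) == min(p, 0))) || (!((-(-4)) <= (-(-(p * 2))))))) evaluates to true; next y becomes -4; next v becomes -1; next p becomes 2; next final value -6; both end at -6.
Every one of the 270 inputs gives matching results.
verdict: equivalent


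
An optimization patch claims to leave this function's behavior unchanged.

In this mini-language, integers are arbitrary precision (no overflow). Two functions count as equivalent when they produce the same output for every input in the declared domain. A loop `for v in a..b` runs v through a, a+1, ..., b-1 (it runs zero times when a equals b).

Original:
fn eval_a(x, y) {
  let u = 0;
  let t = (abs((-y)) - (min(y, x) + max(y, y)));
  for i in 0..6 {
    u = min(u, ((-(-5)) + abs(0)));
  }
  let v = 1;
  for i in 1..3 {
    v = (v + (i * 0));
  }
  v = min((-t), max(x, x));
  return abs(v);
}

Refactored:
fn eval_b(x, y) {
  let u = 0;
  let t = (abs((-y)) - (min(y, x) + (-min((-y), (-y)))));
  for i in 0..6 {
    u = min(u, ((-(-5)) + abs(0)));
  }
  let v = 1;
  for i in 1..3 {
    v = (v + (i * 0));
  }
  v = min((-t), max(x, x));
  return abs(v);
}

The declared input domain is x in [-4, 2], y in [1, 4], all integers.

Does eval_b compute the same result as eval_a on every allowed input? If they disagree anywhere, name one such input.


Although min/max/abs usage differs, 28/28 inputs agree.
verdict: equivalent


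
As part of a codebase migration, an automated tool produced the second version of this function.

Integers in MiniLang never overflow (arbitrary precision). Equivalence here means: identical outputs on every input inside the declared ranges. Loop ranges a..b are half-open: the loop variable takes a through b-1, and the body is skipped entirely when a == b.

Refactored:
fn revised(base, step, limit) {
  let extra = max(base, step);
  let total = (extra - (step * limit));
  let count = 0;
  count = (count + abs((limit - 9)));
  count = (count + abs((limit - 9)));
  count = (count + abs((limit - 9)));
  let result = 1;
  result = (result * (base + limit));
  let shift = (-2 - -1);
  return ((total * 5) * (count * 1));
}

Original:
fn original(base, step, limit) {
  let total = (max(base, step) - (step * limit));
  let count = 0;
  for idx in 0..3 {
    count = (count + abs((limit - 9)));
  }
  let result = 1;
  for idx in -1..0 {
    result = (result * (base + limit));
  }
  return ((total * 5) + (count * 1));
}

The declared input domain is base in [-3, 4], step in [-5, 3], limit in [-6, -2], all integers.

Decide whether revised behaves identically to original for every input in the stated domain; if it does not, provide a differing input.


These are not equivalent — on base=-3, step=-5, limit=-6 the outputs split (-120 vs -7425).
original: total becomes -33; next count becomes 0; next at idx=0:; next count becomes 15; next at idx=1:; next count becomes 30; next at idx=2:; next count becomes 45; next result becomes 1; next at idx=-1:; next result becomes -9; next final value -120
revised: extra becomes -3; next total becomes -33; next count becomes 0; next count becomes 15; next count becomes 30; next count becomes 45; next result becomes 1; next result becomes -9; next shift becomes -1; next final value -7425
verdict: not equivalent; witness: base=-3, step=-5, limit=-6


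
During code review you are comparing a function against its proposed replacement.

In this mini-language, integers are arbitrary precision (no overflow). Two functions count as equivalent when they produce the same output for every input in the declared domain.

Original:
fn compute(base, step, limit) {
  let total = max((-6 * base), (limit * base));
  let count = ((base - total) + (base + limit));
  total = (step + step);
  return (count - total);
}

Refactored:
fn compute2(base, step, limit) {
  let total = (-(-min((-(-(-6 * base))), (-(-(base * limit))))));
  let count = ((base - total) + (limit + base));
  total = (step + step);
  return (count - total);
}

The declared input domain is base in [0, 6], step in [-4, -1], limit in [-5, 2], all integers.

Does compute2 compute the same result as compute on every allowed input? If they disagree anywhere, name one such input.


base=1, step=-4, limit=-5 yields 10 from compute but 11 from compute2.
verdict: not equivalent; witness: base=1, step=-4, limit=-5


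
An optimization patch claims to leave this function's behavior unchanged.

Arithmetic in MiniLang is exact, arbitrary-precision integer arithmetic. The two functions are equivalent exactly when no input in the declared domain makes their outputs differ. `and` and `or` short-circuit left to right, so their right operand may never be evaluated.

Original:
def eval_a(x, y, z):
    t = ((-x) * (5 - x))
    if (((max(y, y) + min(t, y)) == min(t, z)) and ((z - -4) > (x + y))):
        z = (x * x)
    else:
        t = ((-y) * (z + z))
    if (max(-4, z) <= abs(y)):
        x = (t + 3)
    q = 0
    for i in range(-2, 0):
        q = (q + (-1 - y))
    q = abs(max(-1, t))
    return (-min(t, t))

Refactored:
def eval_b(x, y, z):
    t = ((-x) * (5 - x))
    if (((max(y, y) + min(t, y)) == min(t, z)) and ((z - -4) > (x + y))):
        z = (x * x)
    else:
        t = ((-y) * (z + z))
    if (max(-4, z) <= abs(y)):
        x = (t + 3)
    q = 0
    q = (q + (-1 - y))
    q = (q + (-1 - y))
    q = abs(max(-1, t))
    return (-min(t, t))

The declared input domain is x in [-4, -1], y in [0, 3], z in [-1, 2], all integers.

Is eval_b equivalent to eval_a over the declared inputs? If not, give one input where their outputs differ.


Behavior is preserved: although local variable names differ, plus constant usage differs, plus loop structure differs, plus arithmetic usage differs, the outputs never diverge.
Tracing x=-1, y=3, z=0: eval_a: t = 6; (((max(y, y) + min(t, y)) == min(t, z)) and ((z - -4) > (x + y))) -> false; t = 0; (max(-4, z) <= abs(y)) -> true; x = 3; q = 0; [i=-2]; q = -4; [i=-1]; q = -8; q = 0; return 0 | eval_b: t = 6; (((max(y, y) + min(t, y)) == min(t, z)) and ((z - -4) > (x + y))) -> false; t = 0; (max(-4, z) <= abs(y)) -> true; x = 3; q = 0; q = -4; q = -8; q = 0; return 0 — matching result 0.
Across all 64 domain points the two functions coincide.
verdict: equivalent


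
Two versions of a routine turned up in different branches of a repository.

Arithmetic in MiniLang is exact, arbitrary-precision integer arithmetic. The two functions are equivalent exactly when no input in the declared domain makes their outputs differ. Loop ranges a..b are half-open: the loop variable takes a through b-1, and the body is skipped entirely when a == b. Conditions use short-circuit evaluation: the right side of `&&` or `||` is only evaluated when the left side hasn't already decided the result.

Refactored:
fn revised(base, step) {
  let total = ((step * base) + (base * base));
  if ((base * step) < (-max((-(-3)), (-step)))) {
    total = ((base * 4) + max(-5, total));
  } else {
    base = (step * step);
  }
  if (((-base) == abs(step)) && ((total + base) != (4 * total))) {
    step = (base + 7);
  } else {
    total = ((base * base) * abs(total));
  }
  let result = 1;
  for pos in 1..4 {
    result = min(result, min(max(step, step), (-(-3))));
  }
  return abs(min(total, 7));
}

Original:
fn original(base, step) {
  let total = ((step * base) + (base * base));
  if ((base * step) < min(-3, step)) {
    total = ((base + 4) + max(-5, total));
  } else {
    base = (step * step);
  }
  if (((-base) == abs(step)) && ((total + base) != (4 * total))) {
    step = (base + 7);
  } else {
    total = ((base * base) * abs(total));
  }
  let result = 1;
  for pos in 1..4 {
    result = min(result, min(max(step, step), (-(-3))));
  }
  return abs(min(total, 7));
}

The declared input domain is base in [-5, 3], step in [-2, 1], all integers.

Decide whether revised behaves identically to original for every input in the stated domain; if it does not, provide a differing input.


Run the pair on base=-5, step=1.
original: total=20, then ((base * step) < min(-3, step)) is true, then total=19, then (((-base) == abs(step)) && ((total + base) != (4 * total))) is false, then total=475, then result=1, then (pos=1), then result=1, then (pos=2), then result=1, then (pos=3), then result=1, then returns 7
revised: total=20, then ((base * step) < (-max((-(-3)), (-step)))) is true, then total=0, then (((-base) == abs(step)) && ((total + base) != (4 * total))) is false, then total=0, then result=1, then (pos=1), then result=1, then (pos=2), then result=1, then (pos=3), then result=1, then returns 0
7 and 0 differ, so these are not the same function on this domain.
verdict: not equivalent; witness: base=-5, step=1


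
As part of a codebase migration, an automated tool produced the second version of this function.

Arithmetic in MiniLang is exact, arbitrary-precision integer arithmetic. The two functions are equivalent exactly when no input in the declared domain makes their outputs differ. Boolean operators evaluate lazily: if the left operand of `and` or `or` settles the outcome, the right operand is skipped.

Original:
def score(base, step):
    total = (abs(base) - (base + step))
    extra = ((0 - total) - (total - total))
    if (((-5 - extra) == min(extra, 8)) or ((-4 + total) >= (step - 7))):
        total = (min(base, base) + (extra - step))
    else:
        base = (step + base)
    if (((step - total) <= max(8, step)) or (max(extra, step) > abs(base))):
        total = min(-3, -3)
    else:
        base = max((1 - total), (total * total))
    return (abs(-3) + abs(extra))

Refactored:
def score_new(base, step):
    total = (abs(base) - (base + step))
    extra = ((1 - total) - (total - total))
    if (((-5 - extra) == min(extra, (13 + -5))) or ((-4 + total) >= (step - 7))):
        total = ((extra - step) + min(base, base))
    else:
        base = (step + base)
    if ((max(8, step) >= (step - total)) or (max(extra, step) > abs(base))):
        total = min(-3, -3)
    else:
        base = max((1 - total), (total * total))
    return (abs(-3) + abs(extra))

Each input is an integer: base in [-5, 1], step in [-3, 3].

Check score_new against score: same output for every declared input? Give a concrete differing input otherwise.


The rewrite breaks on base=-5, step=-3, where the results are 16 and 15.
score: total = 13; extra = -13; (((-5 - extra) == min(extra, 8)) or ((-4 + total) >= (step - 7))) -> true; total = -15; (((step - total) <= max(8, step)) or (max(extra, step) > abs(base))) -> false; base = 225; return 16
score_new: total = 13; extra = -12; (((-5 - extra) == min(extra, (13 + -5))) or ((-4 + total) >= (step - 7))) -> true; total = -14; ((max(8, step) >= (step - total)) or (max(extra, step) > abs(base))) -> false; base = 196; return 15
verdict: not equivalent; witness: base=-5, step=-3


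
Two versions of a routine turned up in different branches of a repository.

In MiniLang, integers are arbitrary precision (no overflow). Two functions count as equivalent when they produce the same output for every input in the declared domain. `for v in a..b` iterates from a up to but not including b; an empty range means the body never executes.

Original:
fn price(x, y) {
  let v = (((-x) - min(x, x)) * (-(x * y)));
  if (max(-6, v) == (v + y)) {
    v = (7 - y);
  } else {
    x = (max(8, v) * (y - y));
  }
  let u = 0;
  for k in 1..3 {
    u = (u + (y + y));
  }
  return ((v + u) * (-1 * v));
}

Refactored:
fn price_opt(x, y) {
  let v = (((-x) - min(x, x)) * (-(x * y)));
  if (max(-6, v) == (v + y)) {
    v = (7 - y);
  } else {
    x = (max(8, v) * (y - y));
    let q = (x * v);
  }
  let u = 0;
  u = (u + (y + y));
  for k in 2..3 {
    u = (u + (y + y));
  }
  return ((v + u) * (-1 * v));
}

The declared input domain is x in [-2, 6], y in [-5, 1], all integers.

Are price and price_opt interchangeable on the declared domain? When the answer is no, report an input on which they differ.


Side by side, the visible changes include: loop structure differs, and statement counts differ, and local variable names differ, and arithmetic usage differs.
Spot check at x=4, y=-1 — price: v = -32; (max(-6, v) == (v + y)) -> false; x = 0; u = 0; [k=1]; u = -2; [k=2]; u = -4; return -1152. price_opt: v = -32; (max(-6, v) == (v + y)) -> false; x = 0; q = 0; u = 0; u = -2; [k=2]; u = -4; return -1152. Both give -1152.
An exhaustive pass over the 63 declared inputs shows identical outputs.
verdict: equivalent


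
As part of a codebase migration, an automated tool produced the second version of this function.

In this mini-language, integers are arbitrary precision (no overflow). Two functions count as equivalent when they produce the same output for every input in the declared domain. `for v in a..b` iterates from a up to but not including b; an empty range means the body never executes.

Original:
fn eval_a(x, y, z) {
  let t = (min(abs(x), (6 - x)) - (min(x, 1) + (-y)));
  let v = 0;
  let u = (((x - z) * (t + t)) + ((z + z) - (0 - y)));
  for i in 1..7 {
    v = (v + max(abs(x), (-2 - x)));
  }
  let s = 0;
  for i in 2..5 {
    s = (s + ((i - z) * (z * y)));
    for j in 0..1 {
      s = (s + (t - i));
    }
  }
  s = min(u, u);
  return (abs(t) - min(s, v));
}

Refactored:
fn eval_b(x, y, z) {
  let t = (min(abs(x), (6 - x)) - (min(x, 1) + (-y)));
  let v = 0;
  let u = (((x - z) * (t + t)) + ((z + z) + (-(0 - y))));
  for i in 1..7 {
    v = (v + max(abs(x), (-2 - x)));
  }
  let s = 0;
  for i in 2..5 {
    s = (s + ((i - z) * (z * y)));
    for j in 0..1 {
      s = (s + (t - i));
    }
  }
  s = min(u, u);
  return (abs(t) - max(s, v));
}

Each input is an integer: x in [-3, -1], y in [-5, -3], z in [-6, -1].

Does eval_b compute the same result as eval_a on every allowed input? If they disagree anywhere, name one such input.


At x=-3, y=-5, z=-6: eval_a gives 12, eval_b gives -17.
verdict: not equivalent; witness: x=-3, y=-5, z=-6


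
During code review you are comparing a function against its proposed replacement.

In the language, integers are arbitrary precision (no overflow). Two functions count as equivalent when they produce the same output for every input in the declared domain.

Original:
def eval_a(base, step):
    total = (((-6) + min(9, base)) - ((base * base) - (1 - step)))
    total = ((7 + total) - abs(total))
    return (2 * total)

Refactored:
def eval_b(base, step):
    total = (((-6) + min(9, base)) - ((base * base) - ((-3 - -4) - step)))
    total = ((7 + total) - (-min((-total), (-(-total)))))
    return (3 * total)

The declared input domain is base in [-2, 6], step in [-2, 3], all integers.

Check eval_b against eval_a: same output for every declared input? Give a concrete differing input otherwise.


These are not equivalent — on base=-2, step=-2 the outputs split (-22 vs -33).
eval_a: total := -9 | total := -11 | result -22
eval_b: total := -9 | total := -11 | result -33
verdict: not equivalent; witness: base=-2, step=-2


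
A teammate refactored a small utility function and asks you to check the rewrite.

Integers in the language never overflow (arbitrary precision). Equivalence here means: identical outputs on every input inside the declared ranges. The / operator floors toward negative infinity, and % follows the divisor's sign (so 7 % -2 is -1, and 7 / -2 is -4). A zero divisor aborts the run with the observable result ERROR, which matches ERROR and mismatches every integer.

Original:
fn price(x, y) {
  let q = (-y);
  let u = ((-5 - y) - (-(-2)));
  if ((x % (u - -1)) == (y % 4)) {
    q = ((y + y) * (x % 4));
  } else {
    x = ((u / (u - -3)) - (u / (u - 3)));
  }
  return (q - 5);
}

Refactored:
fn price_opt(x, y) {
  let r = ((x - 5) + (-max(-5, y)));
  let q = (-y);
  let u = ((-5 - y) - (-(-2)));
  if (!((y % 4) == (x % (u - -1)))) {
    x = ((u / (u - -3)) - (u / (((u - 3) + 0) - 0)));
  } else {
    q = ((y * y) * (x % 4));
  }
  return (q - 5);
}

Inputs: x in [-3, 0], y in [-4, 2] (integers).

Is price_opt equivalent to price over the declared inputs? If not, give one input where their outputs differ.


Input x=-2, y=-4: -21 from price versus 27 from price_opt.
verdict: not equivalent; witness: x=-2, y=-4


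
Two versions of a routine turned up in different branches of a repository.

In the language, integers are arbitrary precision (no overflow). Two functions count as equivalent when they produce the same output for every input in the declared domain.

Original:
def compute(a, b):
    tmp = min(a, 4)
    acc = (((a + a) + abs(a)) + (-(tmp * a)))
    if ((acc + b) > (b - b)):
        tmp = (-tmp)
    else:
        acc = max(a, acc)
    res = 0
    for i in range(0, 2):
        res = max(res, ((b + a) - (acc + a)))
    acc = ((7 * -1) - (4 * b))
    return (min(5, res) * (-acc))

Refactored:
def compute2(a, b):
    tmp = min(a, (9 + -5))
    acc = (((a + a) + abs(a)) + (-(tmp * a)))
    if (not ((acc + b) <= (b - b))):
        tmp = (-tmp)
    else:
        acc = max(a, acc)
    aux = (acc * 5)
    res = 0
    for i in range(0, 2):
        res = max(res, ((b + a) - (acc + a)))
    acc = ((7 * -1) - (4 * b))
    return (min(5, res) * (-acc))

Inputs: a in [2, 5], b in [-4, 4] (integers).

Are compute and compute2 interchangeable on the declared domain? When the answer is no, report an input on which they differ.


Although local variable names differ; boolean connective usage differs; constant usage differs; comparison usage differs; arithmetic usage differs; statement counts differ, 36/36 inputs agree.
verdict: equivalent


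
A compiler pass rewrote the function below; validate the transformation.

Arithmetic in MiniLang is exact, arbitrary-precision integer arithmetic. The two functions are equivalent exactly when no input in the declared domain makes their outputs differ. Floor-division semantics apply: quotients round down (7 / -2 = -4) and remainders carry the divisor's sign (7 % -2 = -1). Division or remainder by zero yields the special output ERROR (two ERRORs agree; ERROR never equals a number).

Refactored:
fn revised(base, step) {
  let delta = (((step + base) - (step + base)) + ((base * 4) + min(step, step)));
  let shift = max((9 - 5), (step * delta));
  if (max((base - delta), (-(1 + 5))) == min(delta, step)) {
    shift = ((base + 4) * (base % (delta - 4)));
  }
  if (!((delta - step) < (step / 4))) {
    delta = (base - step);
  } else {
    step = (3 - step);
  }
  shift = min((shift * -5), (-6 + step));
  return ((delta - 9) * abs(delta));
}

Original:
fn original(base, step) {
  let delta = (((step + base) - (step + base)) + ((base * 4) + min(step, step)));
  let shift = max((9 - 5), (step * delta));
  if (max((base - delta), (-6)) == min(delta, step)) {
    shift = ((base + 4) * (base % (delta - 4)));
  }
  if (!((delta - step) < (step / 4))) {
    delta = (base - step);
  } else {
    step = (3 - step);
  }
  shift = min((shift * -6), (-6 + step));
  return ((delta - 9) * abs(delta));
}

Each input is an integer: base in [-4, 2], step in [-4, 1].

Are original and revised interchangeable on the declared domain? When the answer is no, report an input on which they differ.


Equivalent. Although `-6` became `-5`, no input in the stated domain can expose it.
An exhaustive pass over the 42 declared inputs shows identical outputs.
Spot check at base=-1, step=-3 — original: delta=-7, then shift=21, then (max((base - delta), (-6)) == min(delta, step)) is false, then (!((delta - step) < (step / 4))) is false, then step=6, then shift=-126, then returns -112. revised: delta=-7, then shift=21, then (max((base - delta), (-(1 + 5))) == min(delta, step)) is false, then (!((delta - step) < (step / 4))) is false, then step=6, then shift=-105, then returns -112. Both give -112.
verdict: equivalent


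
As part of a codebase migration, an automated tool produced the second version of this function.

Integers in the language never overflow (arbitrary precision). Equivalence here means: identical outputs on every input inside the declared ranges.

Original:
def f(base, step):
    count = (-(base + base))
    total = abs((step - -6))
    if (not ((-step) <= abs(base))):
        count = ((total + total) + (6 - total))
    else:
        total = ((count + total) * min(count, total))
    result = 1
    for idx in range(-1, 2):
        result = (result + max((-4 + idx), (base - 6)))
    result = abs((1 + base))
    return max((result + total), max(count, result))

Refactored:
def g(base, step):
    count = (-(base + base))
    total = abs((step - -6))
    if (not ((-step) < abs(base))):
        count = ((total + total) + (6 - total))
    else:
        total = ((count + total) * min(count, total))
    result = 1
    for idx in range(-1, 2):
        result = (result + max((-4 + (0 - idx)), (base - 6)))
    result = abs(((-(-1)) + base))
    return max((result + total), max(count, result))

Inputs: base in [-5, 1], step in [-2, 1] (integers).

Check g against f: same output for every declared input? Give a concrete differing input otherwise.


Consider the input base=-2, step=-2.
f: count := 4 | total := 4 | (not ((-step) <= abs(base))): false | total := 32 | result := 1 | iter idx=-1: | result := -4 | iter idx=0: | result := -8 | iter idx=1: | result := -11 | result := 1 | result 33
g: count := 4 | total := 4 | (not ((-step) < abs(base))): true | count := 10 | result := 1 | iter idx=-1: | result := -2 | iter idx=0: | result := -6 | iter idx=1: | result := -11 | result := 1 | result 10
33 vs 10 — the two versions disagree here.
verdict: not equivalent; witness: base=-2, step=-2
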